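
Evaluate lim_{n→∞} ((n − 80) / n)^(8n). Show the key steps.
lim = e^(−640)

Rewrite as (1 − 80/n)^(8n). By the standard limit (1 + x/n)^n → e^x, we have (1 − 80/n)^n → e^(−80), and raising to the 8th power gives e^(−640).
More precisely, ln[(1 − 80/n)^(8n)] = 8n · ln(1 − 80/n) = 8n · (-80/n + O(1/n^2)) = -640 + O(1/n) → -640.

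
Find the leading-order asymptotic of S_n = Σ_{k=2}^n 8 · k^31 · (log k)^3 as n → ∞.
S_n ~ n^32 · (log n)^3 / 4

By integral comparison, S_n = ∫_1^n 8 · x^31 · (log x)^3 dx + O(n^31 · (log n)^3). For the integral, the leading term of ∫_1^n x^31 (log x)^3 dx is n^32/32 · (log n)^3 (by repeated integration by parts; each step lowers the log-exponent and produces a relatively O(1/log n) correction). Hence S_n ~ n^32 · (log n)^3 / 4.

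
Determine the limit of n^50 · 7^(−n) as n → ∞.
lim = 0

Exponentials with base > 1 dominate every fixed polynomial: for any fixed c, n^c / 7^n → 0 as n → ∞ (e.g. by the ratio test, or by writing 7^n = e^(n ln 7) and noting e^(n ln 7) / n^c → ∞). Hence n^50 · 7^(−n) = n^50 / 7^n → 0.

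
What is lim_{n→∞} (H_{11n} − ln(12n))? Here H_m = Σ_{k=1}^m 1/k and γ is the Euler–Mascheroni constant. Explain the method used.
lim = ln(11/12) + γ

By Euler-Maclaurin, H_m = ln m + γ + O(1/m). So
  H_{11n} − ln(12n) = ln(11n) + γ − ln(12n) + O(1/n)
                       = ln(11/12) + γ + O(1/n).
Hence the limit is ln(11/12) + γ.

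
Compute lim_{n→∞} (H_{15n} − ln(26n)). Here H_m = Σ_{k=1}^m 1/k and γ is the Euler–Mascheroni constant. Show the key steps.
lim = ln(15/26) + γ

By Euler-Maclaurin, H_m = ln m + γ + O(1/m). So
  H_{15n} − ln(26n) = ln(15n) + γ − ln(26n) + O(1/n)
                       = ln(15/26) + γ + O(1/n).
Hence the limit is ln(15/26) + γ.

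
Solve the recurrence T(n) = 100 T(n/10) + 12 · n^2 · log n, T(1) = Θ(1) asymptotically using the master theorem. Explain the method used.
T(n) = Θ(n^2 · (log n)^2)

Here log_10 100 = 2 and f(n) = 12 · n^2 · log n = Θ(n^(log_10 100) · (log n)^1). This is the extended Case 2 of the master theorem (f matches the critical exponent up to log factors), giving T(n) = Θ(n^(log_10 100) · (log n)^(1+1)) = Θ(n^2 · (log n)^2).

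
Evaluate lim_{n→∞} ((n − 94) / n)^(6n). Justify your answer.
lim = e^(−564)

Rewrite as (1 − 94/n)^(6n). By the standard limit (1 + x/n)^n → e^x, we have (1 − 94/n)^n → e^(−94), and raising to the 6th power gives e^(−564).
More precisely, ln[(1 − 94/n)^(6n)] = 6n · ln(1 − 94/n) = 6n · (-94/n + O(1/n^2)) = -564 + O(1/n) → -564.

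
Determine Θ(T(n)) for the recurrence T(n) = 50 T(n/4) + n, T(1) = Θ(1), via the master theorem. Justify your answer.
T(n) = Θ(n^(log_4 50))

Master theorem: compare f(n) = n to n^(log_4 50) where log_4 50 ≈ 2.822. Since 1 < log_4 50, we have f(n) = O(n^(log_4 50 − ε)) for some ε > 0 — Case 1. Hence T(n) = Θ(n^(log_4 50)).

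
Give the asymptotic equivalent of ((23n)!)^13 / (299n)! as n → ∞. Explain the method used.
((23n)!)^13/(299n)! ~ ((2π·23n)^(12/2) / sqrt(13)) · 13^(−13·23n)  →  0

Write N = 23n. Stirling: N! ~ sqrt(2π N)(N/e)^N and (13N)! ~ sqrt(2π·13N)·(13N/e)^(13N).
  (N!)^13/(13N)! ~ (2π N)^(13/2) (N/e)^(13N) / [sqrt(2π·13N) (13N/e)^(13N)]
     = (2π N)^(13/2) / sqrt(2π·13N) · (N/(13N))^(13N)
     = (2π N)^((13−1)/2) / sqrt(13) · 13^(−13N).
Since 13^13 > 1, the factor 13^(−13N) decays exponentially, so the ratio → 0. Substituting N = 23n gives the stated form.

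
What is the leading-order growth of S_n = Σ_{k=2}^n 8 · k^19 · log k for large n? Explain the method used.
S_n ~ 2 · n^20 log n / 5 − n^20 / 50

By integral comparison, S_n = ∫_1^n 8 · x^19 · log x dx + O(n^19 · log n). For the integral, ∫ x^19 log x dx = n^20 log n / 20 − n^20/400 (integration by parts). Hence S_n ~ 2 · n^20 log n / 5 − n^20 / 50.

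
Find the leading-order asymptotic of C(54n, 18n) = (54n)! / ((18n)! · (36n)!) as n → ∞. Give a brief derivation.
C(54n, 18n) ~ (27/4)^(18n) · sqrt(3/(4π·18n))

Write N = 18n. Apply Stirling to each factorial:
  (3N)! ~ sqrt(2π·3N) · (3N/e)^(3N),
  N! ~ sqrt(2π N) · (N/e)^N,
  (2N)! ~ sqrt(2π·2N) · (2N/e)^(2N).
The exponential factors combine to (3N)^(3N) / (N^N · (2N)^(2N)) = 3^(3N)/2^(2N) = (3^3/2^2)^N = (27/4)^N.
The square-root prefactors combine to sqrt(2π·3N) / (sqrt(2π N)·sqrt(2π·2N)) = sqrt(3 / (2π·2·N)) = sqrt(3/(4π·18n)).
Substituting N = 18n: C(54n, 18n) ~ (27/4)^(18n) · sqrt(3/(4π·18n)).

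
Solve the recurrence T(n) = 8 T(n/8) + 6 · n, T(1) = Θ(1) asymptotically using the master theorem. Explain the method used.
T(n) = Θ(n log n)

log_8 8 = 1, and f(n) = 6 · n = Θ(n^(log_8 8)). This is Case 2 of the master theorem: T(n) = Θ(f(n) · log n) = Θ(n log n).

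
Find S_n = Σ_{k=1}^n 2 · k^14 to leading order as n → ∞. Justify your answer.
S_n ~ 2 · n^15 / 15

By integral comparison (Euler-Maclaurin), Σ_{k=1}^n 2 · k^14 = 2 · ∫_0^n x^14 dx + O(n^14) = 2 · n^15/15 + O(n^14). (Equivalently, Faulhaber's formula gives the same leading term.)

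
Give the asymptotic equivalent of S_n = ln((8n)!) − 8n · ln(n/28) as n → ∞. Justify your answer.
S_n ~ 8n · (ln 224 − 1) + O(ln n)

Stirling: ln((8n)!) = 8n ln(8n) − 8n + O(ln n).
  S_n = 8n ln(8n) − 8n − 8n ln(n/28) + O(ln n)
      = 8n ln(8n) − 8n ln n + 8n ln 28 − 8n + O(ln n)
      = 8n ln 8 + 8n ln 28 − 8n + O(ln n)
      = 8n (ln 224 − 1) + O(ln n).
Numerically ln(224) − 1 ≈ 4.4116.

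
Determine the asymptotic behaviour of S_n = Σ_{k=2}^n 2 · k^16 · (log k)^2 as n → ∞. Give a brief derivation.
S_n ~ 2 · n^17 · (log n)^2 / 17

By integral comparison, S_n = ∫_1^n 2 · x^16 · (log x)^2 dx + O(n^16 · (log n)^2). For the integral, the leading term of ∫_1^n x^16 (log x)^2 dx is n^17/17 · (log n)^2 (by repeated integration by parts; each step lowers the log-exponent and produces a relatively O(1/log n) correction). Hence S_n ~ 2 · n^17 · (log n)^2 / 17.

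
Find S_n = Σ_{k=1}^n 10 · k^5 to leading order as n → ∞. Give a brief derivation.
S_n ~ 5 · n^6 / 3

By integral comparison (Euler-Maclaurin), Σ_{k=1}^n 10 · k^5 = 10 · ∫_0^n x^5 dx + O(n^5) = 10 · n^6/6 = 5 · n^6 / 3 + O(n^5). (Equivalently, Faulhaber's formula gives the same leading term.)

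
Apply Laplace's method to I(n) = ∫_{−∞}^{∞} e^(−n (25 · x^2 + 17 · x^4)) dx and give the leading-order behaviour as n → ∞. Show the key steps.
I(n) ~ sqrt(π/(25n))

φ(x) = 25 · x^2 + 17 · x^4 has its unique global minimum at x* = 0 (since φ'(x) = 50x + 68x^3 = 0 only at x = 0 for real x with both coefficients positive, and φ → ∞ as |x| → ∞). At x* = 0, φ(0) = 0 and φ''(0) = 50. Laplace's method then gives
  I(n) ~ sqrt(2π / (n · φ''(0))) · e^(−n φ(0)) = sqrt(2π / (50n)) = sqrt(π/(25n)).
The 17 · x^4 term contributes only at subleading order (an O(1/n) relative correction).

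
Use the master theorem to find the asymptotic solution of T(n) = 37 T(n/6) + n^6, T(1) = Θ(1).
T(n) = Θ(n^6)

log_6 37 ≈ 2.015. f(n) = n^6 dominates n^(log_6 37) since 6 > 2.015, and the regularity condition a·f(n/b) = 37·(n/6)^6 = (37/46656)·n^6 ≤ c·f(n) holds with c = 37/46656 ≈ 0.000793 < 1. So this is Case 3: T(n) = Θ(f(n)) = Θ(n^6).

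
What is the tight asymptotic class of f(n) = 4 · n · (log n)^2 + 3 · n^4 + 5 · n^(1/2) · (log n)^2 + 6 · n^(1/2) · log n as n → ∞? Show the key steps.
f(n) ∈ Θ(n^4)

Compare the terms by growth order. For large n, n^a · (log n)^b dominates n^a' · (log n)^b' iff a > a', or (a = a' and b > b'). Ranking the 4 terms shows the dominant one is 3 · n^4. Hence f(n) ∈ Θ(n^4).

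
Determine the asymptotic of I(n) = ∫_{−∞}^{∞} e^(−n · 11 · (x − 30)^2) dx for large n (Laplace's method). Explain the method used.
I(n) = sqrt(π/(11n))

Here φ(x) = 11 · (x − 30)^2 has its unique minimum at x* = 30 with φ(x*) = 0 and φ''(x*) = 22. Laplace's method gives
  I(n) ~ e^(−n φ(x*)) · sqrt(2π / (n · φ''(x*))) = sqrt(2π / (22n)) = sqrt(π/(11n)).
This is exact: substituting u = (x − 30)·sqrt(11n) gives I(n) = (1/sqrt(11n)) ∫_{−∞}^{∞} e^(−u^2) du = sqrt(π/(11n)).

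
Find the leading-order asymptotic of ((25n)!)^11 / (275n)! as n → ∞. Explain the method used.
((25n)!)^11/(275n)! ~ ((2π·25n)^(10/2) / sqrt(11)) · 11^(−11·25n)  →  0

Write N = 25n. Stirling: N! ~ sqrt(2π N)(N/e)^N and (11N)! ~ sqrt(2π·11N)·(11N/e)^(11N).
  (N!)^11/(11N)! ~ (2π N)^(11/2) (N/e)^(11N) / [sqrt(2π·11N) (11N/e)^(11N)]
     = (2π N)^(11/2) / sqrt(2π·11N) · (N/(11N))^(11N)
     = (2π N)^((11−1)/2) / sqrt(11) · 11^(−11N).
Since 11^11 > 1, the factor 11^(−11N) decays exponentially, so the ratio → 0. Substituting N = 25n gives the stated form.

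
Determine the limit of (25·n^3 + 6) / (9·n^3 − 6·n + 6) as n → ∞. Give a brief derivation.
lim = 25/9

For large n the leading n^3 terms dominate both numerator and denominator. Dividing top and bottom by n^3, every other term tends to 0, leaving 25/9.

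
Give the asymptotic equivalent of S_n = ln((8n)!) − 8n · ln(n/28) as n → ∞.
S_n ~ 8n · (ln 224 − 1) + O(ln n)

Stirling: ln((8n)!) = 8n ln(8n) − 8n + O(ln n).
  S_n = 8n ln(8n) − 8n − 8n ln(n/28) + O(ln n)
      = 8n ln(8n) − 8n ln n + 8n ln 28 − 8n + O(ln n)
      = 8n ln 8 + 8n ln 28 − 8n + O(ln n)
      = 8n (ln 224 − 1) + O(ln n).
Numerically ln(224) − 1 ≈ 4.4116.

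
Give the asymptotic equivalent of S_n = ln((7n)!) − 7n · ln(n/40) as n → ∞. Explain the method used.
S_n ~ 7n · (ln 280 − 1) + O(ln n)

Stirling: ln((7n)!) = 7n ln(7n) − 7n + O(ln n).
  S_n = 7n ln(7n) − 7n − 7n ln(n/40) + O(ln n)
      = 7n ln(7n) − 7n ln n + 7n ln 40 − 7n + O(ln n)
      = 7n ln 7 + 7n ln 40 − 7n + O(ln n)
      = 7n (ln 280 − 1) + O(ln n).
Numerically ln(280) − 1 ≈ 4.6348.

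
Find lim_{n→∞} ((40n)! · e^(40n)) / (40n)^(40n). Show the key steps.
lim = ∞

Stirling: (40n)! ~ sqrt(2π·40n) · (40n/e)^(40n). Hence
  (40n)! · e^(40n) / (40n)^(40n) ~ sqrt(2π·40n) = sqrt(2π·40) · sqrt(n) → ∞.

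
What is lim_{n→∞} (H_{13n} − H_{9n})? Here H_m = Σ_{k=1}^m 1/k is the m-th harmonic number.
lim = ln(13/9)

Euler-Maclaurin gives H_m = ln m + γ + 1/(2m) + O(1/m^2). The γ and O(1/m) terms cancel in the difference:
  H_{13n} − H_{9n} = ln(13n) − ln(9n) + O(1/n) = ln(13/9) + O(1/n).
Hence the limit is ln(13/9).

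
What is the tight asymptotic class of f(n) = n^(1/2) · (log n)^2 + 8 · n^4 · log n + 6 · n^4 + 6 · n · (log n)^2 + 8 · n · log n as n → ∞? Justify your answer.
f(n) ∈ Θ(n^4 · log n)

Compare the terms by growth order. For large n, n^a · (log n)^b dominates n^a' · (log n)^b' iff a > a', or (a = a' and b > b'). Ranking the 5 terms shows the dominant one is 8 · n^4 · log n. Hence f(n) ∈ Θ(n^4 · log n).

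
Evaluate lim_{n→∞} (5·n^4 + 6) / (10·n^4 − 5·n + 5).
lim = 5/10 = 1/2

For large n the leading n^4 terms dominate both numerator and denominator. Dividing top and bottom by n^4, every other term tends to 0, leaving 5/10 = 1/2.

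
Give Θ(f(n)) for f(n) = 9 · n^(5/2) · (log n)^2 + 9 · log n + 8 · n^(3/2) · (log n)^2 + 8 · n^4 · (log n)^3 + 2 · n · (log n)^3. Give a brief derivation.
f(n) ∈ Θ(n^4 · (log n)^3)

Compare the terms by growth order. For large n, n^a · (log n)^b dominates n^a' · (log n)^b' iff a > a', or (a = a' and b > b'). Ranking the 5 terms shows the dominant one is 8 · n^4 · (log n)^3. Hence f(n) ∈ Θ(n^4 · (log n)^3).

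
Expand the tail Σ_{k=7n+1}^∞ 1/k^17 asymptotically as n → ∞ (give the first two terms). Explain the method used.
Σ_{k>7n} 1/k^17 = 1/(16 · (7n)^16) − 1/(2 · (7n)^17) + O(1/(7n)^18)

Compare to the integral: ∫_{7n}^∞ x^(−17) dx = [−x^(−16)/16]_{7n}^∞ = 1/((17−1)·(7n)^16). The Euler-Maclaurin correction adds −f(7n)/2 = −1/(2·(7n)^17). Euler-Maclaurin then gives
  Σ_{k>7n} 1/k^17 = ∫_{7n}^∞ dx/x^17 − 1/(2·(7n)^17) + O(1/(7n)^18).
(Equivalently this is ζ(17) − Σ_{k≤7n} 1/k^17.)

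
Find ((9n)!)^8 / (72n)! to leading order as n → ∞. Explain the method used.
((9n)!)^8/(72n)! ~ ((2π·9n)^(7/2) / sqrt(8)) · 8^(−8·9n)  →  0

Write N = 9n. Stirling: N! ~ sqrt(2π N)(N/e)^N and (8N)! ~ sqrt(2π·8N)·(8N/e)^(8N).
  (N!)^8/(8N)! ~ (2π N)^(8/2) (N/e)^(8N) / [sqrt(2π·8N) (8N/e)^(8N)]
     = (2π N)^(8/2) / sqrt(2π·8N) · (N/(8N))^(8N)
     = (2π N)^((8−1)/2) / sqrt(8) · 8^(−8N).
Since 8^8 > 1, the factor 8^(−8N) decays exponentially, so the ratio → 0. Substituting N = 9n gives the stated form.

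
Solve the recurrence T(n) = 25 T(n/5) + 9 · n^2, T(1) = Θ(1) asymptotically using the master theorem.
T(n) = Θ(n^2 log n)

log_5 25 = 2, and f(n) = 9 · n^2 = Θ(n^(log_5 25)). This is Case 2 of the master theorem: T(n) = Θ(f(n) · log n) = Θ(n^2 log n).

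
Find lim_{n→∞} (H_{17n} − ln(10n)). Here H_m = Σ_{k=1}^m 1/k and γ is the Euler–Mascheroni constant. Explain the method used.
lim = ln(17/10) + γ

By Euler-Maclaurin, H_m = ln m + γ + O(1/m). So
  H_{17n} − ln(10n) = ln(17n) + γ − ln(10n) + O(1/n)
                       = ln(17/10) + γ + O(1/n).
Hence the limit is ln(17/10) + γ.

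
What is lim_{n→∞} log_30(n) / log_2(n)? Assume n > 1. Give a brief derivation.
lim = ln(2) / ln(30) = log_30(2)

Change of base: log_30(n) = ln n / ln 30 and log_2(n) = ln n / ln 2. The ratio is (ln n / ln 30) · (ln 2 / ln n) = ln 2 / ln 30, a constant independent of n. So the limit is ln 2 / ln 30 = log_30(2).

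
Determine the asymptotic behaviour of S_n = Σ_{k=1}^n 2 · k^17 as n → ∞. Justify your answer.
S_n ~ n^18 / 9

By integral comparison (Euler-Maclaurin), Σ_{k=1}^n 2 · k^17 = 2 · ∫_0^n x^17 dx + O(n^17) = 2 · n^18/18 = n^18 / 9 + O(n^17). (Equivalently, Faulhaber's formula gives the same leading term.)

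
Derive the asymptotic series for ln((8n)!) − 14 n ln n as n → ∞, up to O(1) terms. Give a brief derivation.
ln((8n)!) − 14 n ln n = −6 n ln n + 8(ln 8 − 1) n + (1/2) ln(2π·8n) + O(1/n)

Stirling: ln((8n)!) = 8n ln(8n) − 8n + (1/2) ln(2π·8n) + O(1/n).
Expand 8n ln(8n) = 8n (ln n + ln 8) = 8n ln n + 8n ln 8.
Subtract 14n ln n: leading term is (8 − 14) n ln n = −6 n ln n. The next term is 8n ln 8 − 8n = 8(ln 8 − 1) n. Then the (1/2) ln(2π·8n) correction.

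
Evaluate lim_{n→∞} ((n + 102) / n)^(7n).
lim = e^714

Rewrite as (1 + 102/n)^(7n). By the standard limit (1 + x/n)^n → e^x, we have (1 + 102/n)^n → e^102, and raising to the 7th power gives e^714.
More precisely, ln[(1 + 102/n)^(7n)] = 7n · ln(1 + 102/n) = 7n · (102/n + O(1/n^2)) = 714 + O(1/n) → 714.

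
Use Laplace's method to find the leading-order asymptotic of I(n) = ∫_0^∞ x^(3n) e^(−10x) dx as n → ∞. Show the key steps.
I(n) ~ (sqrt(2π·3n) / 10) · (3n/(10e))^(3n)

Write the integrand as exp(3n ln x − 10x) and set f(x) = 3n ln x − 10x. Then f'(x) = 3n/x − 10 = 0 at x* = 3n/10, and f''(x*) = −3n/x*^2 = −10^2/(3n). Laplace's method (interior maximum) gives
  I(n) ~ e^(f(x*)) · sqrt(2π / |f''(x*)|)
        = exp(3n ln(3n/10) − 3n) · sqrt(2π · 3n / 10^2)
        = (3n/10)^(3n) e^(−3n) · sqrt(2π·3n) / 10
        = (sqrt(2π·3n) / 10) · (3n/(10e))^(3n).
This matches Γ(3n+1)/10^(3n+1) with Stirling applied to Γ.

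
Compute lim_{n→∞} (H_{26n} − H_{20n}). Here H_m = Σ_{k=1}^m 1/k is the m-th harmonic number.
lim = ln(26/20) = ln(13/10)

Euler-Maclaurin gives H_m = ln m + γ + 1/(2m) + O(1/m^2). The γ and O(1/m) terms cancel in the difference:
  H_{26n} − H_{20n} = ln(26n) − ln(20n) + O(1/n) = ln(26/20) + O(1/n).
Hence the limit is ln(26/20) = ln(13/10).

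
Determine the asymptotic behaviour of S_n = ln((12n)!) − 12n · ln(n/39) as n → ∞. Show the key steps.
S_n ~ 12n · (ln 468 − 1) + O(ln n)

Stirling: ln((12n)!) = 12n ln(12n) − 12n + O(ln n).
  S_n = 12n ln(12n) − 12n − 12n ln(n/39) + O(ln n)
      = 12n ln(12n) − 12n ln n + 12n ln 39 − 12n + O(ln n)
      = 12n ln 12 + 12n ln 39 − 12n + O(ln n)
      = 12n (ln 468 − 1) + O(ln n).
Numerically ln(468) − 1 ≈ 5.1485.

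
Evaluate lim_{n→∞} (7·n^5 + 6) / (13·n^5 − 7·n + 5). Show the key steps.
lim = 7/13

For large n the leading n^5 terms dominate both numerator and denominator. Dividing top and bottom by n^5, every other term tends to 0, leaving 7/13.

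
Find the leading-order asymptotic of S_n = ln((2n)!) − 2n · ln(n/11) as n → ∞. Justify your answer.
S_n ~ 2n · (ln 22 − 1) + O(ln n)

Stirling: ln((2n)!) = 2n ln(2n) − 2n + O(ln n).
  S_n = 2n ln(2n) − 2n − 2n ln(n/11) + O(ln n)
      = 2n ln(2n) − 2n ln n + 2n ln 11 − 2n + O(ln n)
      = 2n ln 2 + 2n ln 11 − 2n + O(ln n)
      = 2n (ln 22 − 1) + O(ln n).
Numerically ln(22) − 1 ≈ 2.0910.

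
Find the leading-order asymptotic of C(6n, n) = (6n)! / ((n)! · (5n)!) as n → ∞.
C(6n, n) ~ (46656/3125)^(n) · sqrt(3/(5π·n))

Write N = n. Apply Stirling to each factorial:
  (6N)! ~ sqrt(2π·6N) · (6N/e)^(6N),
  N! ~ sqrt(2π N) · (N/e)^N,
  (5N)! ~ sqrt(2π·5N) · (5N/e)^(5N).
The exponential factors combine to (6N)^(6N) / (N^N · (5N)^(5N)) = 6^(6N)/5^(5N) = (6^6/5^5)^N = (46656/3125)^N.
The square-root prefactors combine to sqrt(2π·6N) / (sqrt(2π N)·sqrt(2π·5N)) = sqrt(6 / (2π·5·N)) = sqrt(3/(5π·n)).
Substituting N = n: C(6n, n) ~ (46656/3125)^(n) · sqrt(3/(5π·n)).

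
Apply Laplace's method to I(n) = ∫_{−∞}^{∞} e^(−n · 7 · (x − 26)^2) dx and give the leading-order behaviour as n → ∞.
I(n) = sqrt(π/(7n))

Here φ(x) = 7 · (x − 26)^2 has its unique minimum at x* = 26 with φ(x*) = 0 and φ''(x*) = 14. Laplace's method gives
  I(n) ~ e^(−n φ(x*)) · sqrt(2π / (n · φ''(x*))) = sqrt(2π / (14n)) = sqrt(π/(7n)).
This is exact: substituting u = (x − 26)·sqrt(7n) gives I(n) = (1/sqrt(7n)) ∫_{−∞}^{∞} e^(−u^2) du = sqrt(π/(7n)).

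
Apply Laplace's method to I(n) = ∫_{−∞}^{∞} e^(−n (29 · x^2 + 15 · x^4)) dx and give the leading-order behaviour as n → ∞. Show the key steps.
I(n) ~ sqrt(π/(29n))

φ(x) = 29 · x^2 + 15 · x^4 has its unique global minimum at x* = 0 (since φ'(x) = 58x + 60x^3 = 0 only at x = 0 for real x with both coefficients positive, and φ → ∞ as |x| → ∞). At x* = 0, φ(0) = 0 and φ''(0) = 58. Laplace's method then gives
  I(n) ~ sqrt(2π / (n · φ''(0))) · e^(−n φ(0)) = sqrt(2π / (58n)) = sqrt(π/(29n)).
The 15 · x^4 term contributes only at subleading order (an O(1/n) relative correction).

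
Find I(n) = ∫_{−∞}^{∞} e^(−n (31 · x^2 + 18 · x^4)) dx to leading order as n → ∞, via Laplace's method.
I(n) ~ sqrt(π/(31n))

φ(x) = 31 · x^2 + 18 · x^4 has its unique global minimum at x* = 0 (since φ'(x) = 62x + 72x^3 = 0 only at x = 0 for real x with both coefficients positive, and φ → ∞ as |x| → ∞). At x* = 0, φ(0) = 0 and φ''(0) = 62. Laplace's method then gives
  I(n) ~ sqrt(2π / (n · φ''(0))) · e^(−n φ(0)) = sqrt(2π / (62n)) = sqrt(π/(31n)).
The 18 · x^4 term contributes only at subleading order (an O(1/n) relative correction).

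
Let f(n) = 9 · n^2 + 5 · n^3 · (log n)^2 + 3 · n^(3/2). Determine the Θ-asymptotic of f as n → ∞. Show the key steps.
f(n) ∈ Θ(n^3 · (log n)^2)

Compare the terms by growth order. For large n, n^a · (log n)^b dominates n^a' · (log n)^b' iff a > a', or (a = a' and b > b'). Ranking the 3 terms shows the dominant one is 5 · n^3 · (log n)^2. Hence f(n) ∈ Θ(n^3 · (log n)^2).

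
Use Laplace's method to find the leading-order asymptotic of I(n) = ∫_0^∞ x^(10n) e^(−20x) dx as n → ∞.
I(n) ~ (sqrt(2π·10n) / 20) · (10n/(20e))^(10n)

Write the integrand as exp(10n ln x − 20x) and set f(x) = 10n ln x − 20x. Then f'(x) = 10n/x − 20 = 0 at x* = 10n/20, and f''(x*) = −10n/x*^2 = −20^2/(10n). Laplace's method (interior maximum) gives
  I(n) ~ e^(f(x*)) · sqrt(2π / |f''(x*)|)
        = exp(10n ln(10n/20) − 10n) · sqrt(2π · 10n / 20^2)
        = (10n/20)^(10n) e^(−10n) · sqrt(2π·10n) / 20
        = (sqrt(2π·10n) / 20) · (10n/(20e))^(10n).
This matches Γ(10n+1)/20^(10n+1) with Stirling applied to Γ.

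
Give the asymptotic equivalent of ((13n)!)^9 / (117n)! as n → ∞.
((13n)!)^9/(117n)! ~ ((2π·13n)^(8/2) / 3) · 9^(−9·13n)  →  0

Write N = 13n. Stirling: N! ~ sqrt(2π N)(N/e)^N and (9N)! ~ sqrt(2π·9N)·(9N/e)^(9N).
  (N!)^9/(9N)! ~ (2π N)^(9/2) (N/e)^(9N) / [sqrt(2π·9N) (9N/e)^(9N)]
     = (2π N)^(9/2) / sqrt(2π·9N) · (N/(9N))^(9N)
     = (2π N)^((9−1)/2) / 3 · 9^(−9N).
Since 9^9 > 1, the factor 9^(−9N) decays exponentially, so the ratio → 0. Substituting N = 13n gives the stated form.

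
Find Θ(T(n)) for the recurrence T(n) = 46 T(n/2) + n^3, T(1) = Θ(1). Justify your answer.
T(n) = Θ(n^(log_2 46))

Master theorem: compare f(n) = n^3 to n^(log_2 46) where log_2 46 ≈ 5.524. Since 3 < log_2 46, we have f(n) = O(n^(log_2 46 − ε)) for some ε > 0 — Case 1. Hence T(n) = Θ(n^(log_2 46)).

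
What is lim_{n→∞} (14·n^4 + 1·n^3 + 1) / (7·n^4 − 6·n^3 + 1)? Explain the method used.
lim = 14/7 = 2

For large n the leading n^4 terms dominate both numerator and denominator. Dividing top and bottom by n^4, every other term tends to 0, leaving 14/7 = 2.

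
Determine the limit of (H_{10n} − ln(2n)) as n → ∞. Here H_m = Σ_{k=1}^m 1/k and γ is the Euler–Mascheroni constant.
lim = ln 5 + γ

By Euler-Maclaurin, H_m = ln m + γ + O(1/m). So
  H_{10n} − ln(2n) = ln(10n) + γ − ln(2n) + O(1/n)
                       = ln(10/2) + γ + O(1/n).
Hence the limit is ln(10/2) + γ (= ln 5).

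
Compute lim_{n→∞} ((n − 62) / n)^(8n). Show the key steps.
lim = e^(−496)

Rewrite as (1 − 62/n)^(8n). By the standard limit (1 + x/n)^n → e^x, we have (1 − 62/n)^n → e^(−62), and raising to the 8th power gives e^(−496).
More precisely, ln[(1 − 62/n)^(8n)] = 8n · ln(1 − 62/n) = 8n · (-62/n + O(1/n^2)) = -496 + O(1/n) → -496.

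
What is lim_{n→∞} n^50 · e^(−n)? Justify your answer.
lim = 0

Exponentials with base > 1 dominate every fixed polynomial: for any fixed c, n^c / e^n → 0 as n → ∞ (e.g. by the ratio test, or since e^n grows faster than any power of n). Hence n^50 · e^(−n) = n^50 / e^n → 0.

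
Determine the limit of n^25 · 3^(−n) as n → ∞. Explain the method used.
lim = 0

Exponentials with base > 1 dominate every fixed polynomial: for any fixed c, n^c / 3^n → 0 as n → ∞ (e.g. by the ratio test, or by writing 3^n = e^(n ln 3) and noting e^(n ln 3) / n^c → ∞). Hence n^25 · 3^(−n) = n^25 / 3^n → 0.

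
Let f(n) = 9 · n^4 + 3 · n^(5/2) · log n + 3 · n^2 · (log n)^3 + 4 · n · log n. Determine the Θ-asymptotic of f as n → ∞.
f(n) ∈ Θ(n^4)

Compare the terms by growth order. For large n, n^a · (log n)^b dominates n^a' · (log n)^b' iff a > a', or (a = a' and b > b'). Ranking the 4 terms shows the dominant one is 9 · n^4. Hence f(n) ∈ Θ(n^4).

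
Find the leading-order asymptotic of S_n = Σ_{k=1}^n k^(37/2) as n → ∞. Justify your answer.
S_n ~ (2/39) · n^(39/2)

Integral comparison: Σ_{k=1}^n k^(37/2) = ∫_0^n x^(37/2) dx + O(n^(37/2)). The integral is n^(1 + 37/2) / (1 + 37/2) = n^((37+2)/2) / ((37+2)/2) = (2/39) · n^(39/2).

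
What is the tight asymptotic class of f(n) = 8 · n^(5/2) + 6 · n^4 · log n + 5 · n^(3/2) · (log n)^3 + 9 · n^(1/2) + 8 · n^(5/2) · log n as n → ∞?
f(n) ∈ Θ(n^4 · log n)

Compare the terms by growth order. For large n, n^a · (log n)^b dominates n^a' · (log n)^b' iff a > a', or (a = a' and b > b'). Ranking the 5 terms shows the dominant one is 6 · n^4 · log n. Hence f(n) ∈ Θ(n^4 · log n).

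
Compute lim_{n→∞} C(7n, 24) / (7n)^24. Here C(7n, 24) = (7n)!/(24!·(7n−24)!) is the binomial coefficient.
lim = 1/24! = 1/620448401733239439360000

With N = 7n → ∞: C(N, 24) / N^24 = [N(N−1)…(N−23)] / (24! · N^24) = (1/24!) · 1 · (1 − 1/(7n)) · … · (1 − 23/(7n)). Each factor → 1 as N → ∞, so the limit is 1/24! = 1/620448401733239439360000.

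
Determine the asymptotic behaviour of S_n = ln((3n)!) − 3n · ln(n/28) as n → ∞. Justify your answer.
S_n ~ 3n · (ln 84 − 1) + O(ln n)

Stirling: ln((3n)!) = 3n ln(3n) − 3n + O(ln n).
  S_n = 3n ln(3n) − 3n − 3n ln(n/28) + O(ln n)
      = 3n ln(3n) − 3n ln n + 3n ln 28 − 3n + O(ln n)
      = 3n ln 3 + 3n ln 28 − 3n + O(ln n)
      = 3n (ln 84 − 1) + O(ln n).
Numerically ln(84) − 1 ≈ 3.4308.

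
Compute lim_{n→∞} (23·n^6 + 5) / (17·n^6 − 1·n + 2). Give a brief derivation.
lim = 23/17

For large n the leading n^6 terms dominate both numerator and denominator. Dividing top and bottom by n^6, every other term tends to 0, leaving 23/17.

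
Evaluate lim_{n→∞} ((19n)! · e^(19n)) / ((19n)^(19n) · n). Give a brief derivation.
lim = 0

Stirling: (19n)! ~ sqrt(2π·19n) · (19n/e)^(19n). Hence
  (19n)! · e^(19n) / (19n)^(19n) ~ sqrt(2π·19n).
Dividing by n: sqrt(2π·19n) / n = sqrt(2π·19) · n^((1−2)/2), so the expression behaves like sqrt(2π·19) · n^((1−2)/2) → 0.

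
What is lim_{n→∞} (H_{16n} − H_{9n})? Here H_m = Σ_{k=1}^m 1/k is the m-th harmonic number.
lim = ln(16/9)

Euler-Maclaurin gives H_m = ln m + γ + 1/(2m) + O(1/m^2). The γ and O(1/m) terms cancel in the difference:
  H_{16n} − H_{9n} = ln(16n) − ln(9n) + O(1/n) = ln(16/9) + O(1/n).
Hence the limit is ln(16/9).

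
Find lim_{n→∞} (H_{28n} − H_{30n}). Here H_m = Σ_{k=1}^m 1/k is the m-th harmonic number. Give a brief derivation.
lim = ln(28/30) = ln(14/15)

Euler-Maclaurin gives H_m = ln m + γ + 1/(2m) + O(1/m^2). The γ and O(1/m) terms cancel in the difference:
  H_{28n} − H_{30n} = ln(28n) − ln(30n) + O(1/n) = ln(28/30) + O(1/n).
Hence the limit is ln(28/30) = ln(14/15).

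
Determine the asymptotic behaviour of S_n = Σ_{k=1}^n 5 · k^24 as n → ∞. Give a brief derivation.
S_n ~ n^25 / 5

By integral comparison (Euler-Maclaurin), Σ_{k=1}^n 5 · k^24 = 5 · ∫_0^n x^24 dx + O(n^24) = 5 · n^25/25 = n^25 / 5 + O(n^24). (Equivalently, Faulhaber's formula gives the same leading term.)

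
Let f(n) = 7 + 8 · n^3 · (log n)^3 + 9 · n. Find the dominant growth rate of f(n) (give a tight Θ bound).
f(n) ∈ Θ(n^3 · (log n)^3)

Compare the terms by growth order. For large n, n^a · (log n)^b dominates n^a' · (log n)^b' iff a > a', or (a = a' and b > b'). Ranking the 3 terms shows the dominant one is 8 · n^3 · (log n)^3. Hence f(n) ∈ Θ(n^3 · (log n)^3).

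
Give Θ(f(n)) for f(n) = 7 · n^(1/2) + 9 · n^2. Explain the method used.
f(n) ∈ Θ(n^2)

Compare the terms by growth order. For large n, n^a · (log n)^b dominates n^a' · (log n)^b' iff a > a', or (a = a' and b > b'). Ranking the 2 terms shows the dominant one is 9 · n^2. Hence f(n) ∈ Θ(n^2).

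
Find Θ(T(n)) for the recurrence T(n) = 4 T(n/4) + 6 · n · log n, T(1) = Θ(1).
T(n) = Θ(n · (log n)^2)

Here log_4 4 = 1 and f(n) = 6 · n · log n = Θ(n^(log_4 4) · (log n)^1). This is the extended Case 2 of the master theorem (f matches the critical exponent up to log factors), giving T(n) = Θ(n^(log_4 4) · (log n)^(1+1)) = Θ(n · (log n)^2).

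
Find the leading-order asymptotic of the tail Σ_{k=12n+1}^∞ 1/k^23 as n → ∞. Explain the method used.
Σ_{k>12n} 1/k^23 ~ 1/(22 · (12n)^22)

Compare to the integral: ∫_{12n}^∞ x^(−23) dx = [−x^(−22)/22]_{12n}^∞ = 1/((23−1)·(12n)^22). Euler-Maclaurin then gives
  Σ_{k>12n} 1/k^23 = ∫_{12n}^∞ dx/x^23 − 1/(2·(12n)^23) + O(1/(12n)^24).
(Equivalently this is ζ(23) − Σ_{k≤12n} 1/k^23.)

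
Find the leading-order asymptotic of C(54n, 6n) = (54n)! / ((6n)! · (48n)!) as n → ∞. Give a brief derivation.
C(54n, 6n) ~ (387420489/16777216)^(6n) · sqrt(9/(16π·6n))

Write N = 6n. Apply Stirling to each factorial:
  (9N)! ~ sqrt(2π·9N) · (9N/e)^(9N),
  N! ~ sqrt(2π N) · (N/e)^N,
  (8N)! ~ sqrt(2π·8N) · (8N/e)^(8N).
The exponential factors combine to (9N)^(9N) / (N^N · (8N)^(8N)) = 9^(9N)/8^(8N) = (9^9/8^8)^N = (387420489/16777216)^N.
The square-root prefactors combine to sqrt(2π·9N) / (sqrt(2π N)·sqrt(2π·8N)) = sqrt(9 / (2π·8·N)) = sqrt(9/(16π·6n)).
Substituting N = 6n: C(54n, 6n) ~ (387420489/16777216)^(6n) · sqrt(9/(16π·6n)).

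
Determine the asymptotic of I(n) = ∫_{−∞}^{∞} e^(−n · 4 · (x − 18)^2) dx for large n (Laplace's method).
I(n) = sqrt(π/(4n))

Here φ(x) = 4 · (x − 18)^2 has its unique minimum at x* = 18 with φ(x*) = 0 and φ''(x*) = 8. Laplace's method gives
  I(n) ~ e^(−n φ(x*)) · sqrt(2π / (n · φ''(x*))) = sqrt(2π / (8n)) = sqrt(π/(4n)).
This is exact: substituting u = (x − 18)·sqrt(4n) gives I(n) = (1/sqrt(4n)) ∫_{−∞}^{∞} e^(−u^2) du = sqrt(π/(4n)).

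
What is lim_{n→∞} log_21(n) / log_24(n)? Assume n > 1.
lim = ln(24) / ln(21) = log_21(24)

Change of base: log_21(n) = ln n / ln 21 and log_24(n) = ln n / ln 24. The ratio is (ln n / ln 21) · (ln 24 / ln n) = ln 24 / ln 21, a constant independent of n. So the limit is ln 24 / ln 21 = log_21(24).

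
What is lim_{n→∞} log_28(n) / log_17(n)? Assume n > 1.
lim = ln(17) / ln(28) = log_28(17)

Change of base: log_28(n) = ln n / ln 28 and log_17(n) = ln n / ln 17. The ratio is (ln n / ln 28) · (ln 17 / ln n) = ln 17 / ln 28, a constant independent of n. So the limit is ln 17 / ln 28 = log_28(17).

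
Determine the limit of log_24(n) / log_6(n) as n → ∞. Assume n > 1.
lim = ln(6) / ln(24) = log_24(6)

Change of base: log_24(n) = ln n / ln 24 and log_6(n) = ln n / ln 6. The ratio is (ln n / ln 24) · (ln 6 / ln n) = ln 6 / ln 24, a constant independent of n. So the limit is ln 6 / ln 24 = log_24(6).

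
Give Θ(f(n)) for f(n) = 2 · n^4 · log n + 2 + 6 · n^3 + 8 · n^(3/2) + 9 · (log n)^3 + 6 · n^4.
f(n) ∈ Θ(n^4 · log n)

Compare the terms by growth order. For large n, n^a · (log n)^b dominates n^a' · (log n)^b' iff a > a', or (a = a' and b > b'). Ranking the 6 terms shows the dominant one is 2 · n^4 · log n. Hence f(n) ∈ Θ(n^4 · log n).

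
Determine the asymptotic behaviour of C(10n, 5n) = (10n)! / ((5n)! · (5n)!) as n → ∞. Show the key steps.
C(10n, 5n) ~ (4)^(5n) · sqrt(1/(π·5n))

Write N = 5n. Apply Stirling to each factorial:
  (2N)! ~ sqrt(2π·2N) · (2N/e)^(2N),
  N! ~ sqrt(2π N) · (N/e)^N,
  (1N)! ~ sqrt(2π·1N) · (1N/e)^(1N).
The exponential factors combine to (2N)^(2N) / (N^N · (1N)^(1N)) = 2^(2N)/1^(1N) = (2^2/1^1)^N = (4)^N.
The square-root prefactors combine to sqrt(2π·2N) / (sqrt(2π N)·sqrt(2π·1N)) = sqrt(2 / (2π·1·N)) = sqrt(1/(π·5n)).
Substituting N = 5n: C(10n, 5n) ~ (4)^(5n) · sqrt(1/(π·5n)).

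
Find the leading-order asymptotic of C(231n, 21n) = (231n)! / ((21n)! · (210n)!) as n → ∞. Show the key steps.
C(231n, 21n) ~ (285311670611/10000000000)^(21n) · sqrt(11/(20π·21n))

Write N = 21n. Apply Stirling to each factorial:
  (11N)! ~ sqrt(2π·11N) · (11N/e)^(11N),
  N! ~ sqrt(2π N) · (N/e)^N,
  (10N)! ~ sqrt(2π·10N) · (10N/e)^(10N).
The exponential factors combine to (11N)^(11N) / (N^N · (10N)^(10N)) = 11^(11N)/10^(10N) = (11^11/10^10)^N = (285311670611/10000000000)^N.
The square-root prefactors combine to sqrt(2π·11N) / (sqrt(2π N)·sqrt(2π·10N)) = sqrt(11 / (2π·10·N)) = sqrt(11/(20π·21n)).
Substituting N = 21n: C(231n, 21n) ~ (285311670611/10000000000)^(21n) · sqrt(11/(20π·21n)).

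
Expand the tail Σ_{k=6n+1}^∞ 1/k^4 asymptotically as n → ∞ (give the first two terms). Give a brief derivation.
Σ_{k>6n} 1/k^4 = 1/(3 · (6n)^3) − 1/(2 · (6n)^4) + O(1/(6n)^5)

Compare to the integral: ∫_{6n}^∞ x^(−4) dx = [−x^(−3)/3]_{6n}^∞ = 1/((4−1)·(6n)^3). The Euler-Maclaurin correction adds −f(6n)/2 = −1/(2·(6n)^4). Euler-Maclaurin then gives
  Σ_{k>6n} 1/k^4 = ∫_{6n}^∞ dx/x^4 − 1/(2·(6n)^4) + O(1/(6n)^5).
(Equivalently this is ζ(4) − Σ_{k≤6n} 1/k^4.)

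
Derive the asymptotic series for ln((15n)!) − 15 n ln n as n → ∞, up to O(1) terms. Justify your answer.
ln((15n)!) − 15 n ln n = 15(ln 15 − 1) n + (1/2) ln(2π·15n) + O(1/n)

Stirling: ln((15n)!) = 15n ln(15n) − 15n + (1/2) ln(2π·15n) + O(1/n).
Since 15n ln(15n) = 15n ln n + 15n ln 15, subtracting 15n ln n cancels the n ln n term exactly. What remains is 15(ln 15 − 1) n + (1/2) ln(2π·15n) + O(1/n).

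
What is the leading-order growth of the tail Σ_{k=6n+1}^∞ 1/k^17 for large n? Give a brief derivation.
Σ_{k>6n} 1/k^17 ~ 1/(16 · (6n)^16)

Compare to the integral: ∫_{6n}^∞ x^(−17) dx = [−x^(−16)/16]_{6n}^∞ = 1/((17−1)·(6n)^16). Euler-Maclaurin then gives
  Σ_{k>6n} 1/k^17 = ∫_{6n}^∞ dx/x^17 − 1/(2·(6n)^17) + O(1/(6n)^18).
(Equivalently this is ζ(17) − Σ_{k≤6n} 1/k^17.)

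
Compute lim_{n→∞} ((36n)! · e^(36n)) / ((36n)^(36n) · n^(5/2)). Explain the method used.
lim = 0

Stirling: (36n)! ~ sqrt(2π·36n) · (36n/e)^(36n). Hence
  (36n)! · e^(36n) / (36n)^(36n) ~ sqrt(2π·36n).
Dividing by n^(5/2): sqrt(2π·36n) / n^(5/2) = sqrt(2π·36) · n^((1−5)/2), so the expression behaves like sqrt(2π·36) · n^((1−5)/2) → 0.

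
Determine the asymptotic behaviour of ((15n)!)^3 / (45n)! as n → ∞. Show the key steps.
((15n)!)^3/(45n)! ~ ((2π·15n)^(2/2) / sqrt(3)) · 3^(−3·15n)  →  0

Write N = 15n. Stirling: N! ~ sqrt(2π N)(N/e)^N and (3N)! ~ sqrt(2π·3N)·(3N/e)^(3N).
  (N!)^3/(3N)! ~ (2π N)^(3/2) (N/e)^(3N) / [sqrt(2π·3N) (3N/e)^(3N)]
     = (2π N)^(3/2) / sqrt(2π·3N) · (N/(3N))^(3N)
     = (2π N)^((3−1)/2) / sqrt(3) · 3^(−3N).
Since 3^3 > 1, the factor 3^(−3N) decays exponentially, so the ratio → 0. Substituting N = 15n gives the stated form.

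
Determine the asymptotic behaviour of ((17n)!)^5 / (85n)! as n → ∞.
((17n)!)^5/(85n)! ~ ((2π·17n)^(4/2) / sqrt(5)) · 5^(−5·17n)  →  0

Write N = 17n. Stirling: N! ~ sqrt(2π N)(N/e)^N and (5N)! ~ sqrt(2π·5N)·(5N/e)^(5N).
  (N!)^5/(5N)! ~ (2π N)^(5/2) (N/e)^(5N) / [sqrt(2π·5N) (5N/e)^(5N)]
     = (2π N)^(5/2) / sqrt(2π·5N) · (N/(5N))^(5N)
     = (2π N)^((5−1)/2) / sqrt(5) · 5^(−5N).
Since 5^5 > 1, the factor 5^(−5N) decays exponentially, so the ratio → 0. Substituting N = 17n gives the stated form.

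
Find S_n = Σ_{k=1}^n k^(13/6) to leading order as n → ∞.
S_n ~ (6/19) · n^(19/6)

Integral comparison: Σ_{k=1}^n k^(13/6) = ∫_0^n x^(13/6) dx + O(n^(13/6)). The integral is n^(1 + 13/6) / (1 + 13/6) = n^((13+6)/6) / ((13+6)/6) = (6/19) · n^(19/6).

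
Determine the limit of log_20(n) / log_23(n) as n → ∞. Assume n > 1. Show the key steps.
lim = ln(23) / ln(20) = log_20(23)

Change of base: log_20(n) = ln n / ln 20 and log_23(n) = ln n / ln 23. The ratio is (ln n / ln 20) · (ln 23 / ln n) = ln 23 / ln 20, a constant independent of n. So the limit is ln 23 / ln 20 = log_20(23).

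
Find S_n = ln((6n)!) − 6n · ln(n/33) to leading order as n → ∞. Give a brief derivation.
S_n ~ 6n · (ln 198 − 1) + O(ln n)

Stirling: ln((6n)!) = 6n ln(6n) − 6n + O(ln n).
  S_n = 6n ln(6n) − 6n − 6n ln(n/33) + O(ln n)
      = 6n ln(6n) − 6n ln n + 6n ln 33 − 6n + O(ln n)
      = 6n ln 6 + 6n ln 33 − 6n + O(ln n)
      = 6n (ln 198 − 1) + O(ln n).
Numerically ln(198) − 1 ≈ 4.2883.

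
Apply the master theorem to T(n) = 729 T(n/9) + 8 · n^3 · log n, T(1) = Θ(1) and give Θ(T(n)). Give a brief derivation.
T(n) = Θ(n^3 · (log n)^2)

Here log_9 729 = 3 and f(n) = 8 · n^3 · log n = Θ(n^(log_9 729) · (log n)^1). This is the extended Case 2 of the master theorem (f matches the critical exponent up to log factors), giving T(n) = Θ(n^(log_9 729) · (log n)^(1+1)) = Θ(n^3 · (log n)^2).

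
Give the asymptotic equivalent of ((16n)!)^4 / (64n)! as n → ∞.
((16n)!)^4/(64n)! ~ ((2π·16n)^(3/2) / 2) · 4^(−4·16n)  →  0

Write N = 16n. Stirling: N! ~ sqrt(2π N)(N/e)^N and (4N)! ~ sqrt(2π·4N)·(4N/e)^(4N).
  (N!)^4/(4N)! ~ (2π N)^(4/2) (N/e)^(4N) / [sqrt(2π·4N) (4N/e)^(4N)]
     = (2π N)^(4/2) / sqrt(2π·4N) · (N/(4N))^(4N)
     = (2π N)^((4−1)/2) / 2 · 4^(−4N).
Since 4^4 > 1, the factor 4^(−4N) decays exponentially, so the ratio → 0. Substituting N = 16n gives the stated form.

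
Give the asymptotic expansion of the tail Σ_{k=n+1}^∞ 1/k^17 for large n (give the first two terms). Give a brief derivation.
Σ_{k>n} 1/k^17 = 1/(16 · n^16) − 1/(2 · n^17) + O(1/n^18)

Compare to the integral: ∫_{n}^∞ x^(−17) dx = [−x^(−16)/16]_{n}^∞ = 1/((17−1)·n^16). The Euler-Maclaurin correction adds −f(n)/2 = −1/(2·n^17). Euler-Maclaurin then gives
  Σ_{k>n} 1/k^17 = ∫_{n}^∞ dx/x^17 − 1/(2·n^17) + O(1/n^18).
(Equivalently this is ζ(17) − Σ_{k≤n} 1/k^17.)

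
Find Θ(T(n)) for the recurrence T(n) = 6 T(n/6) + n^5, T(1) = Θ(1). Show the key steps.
T(n) = Θ(n^5)

log_6 6 ≈ 1.000. f(n) = n^5 dominates n^(log_6 6) since 5 > 1.000, and the regularity condition a·f(n/b) = 6·(n/6)^5 = (6/7776)·n^5 ≤ c·f(n) holds with c = 6/7776 ≈ 0.000772 < 1. So this is Case 3: T(n) = Θ(f(n)) = Θ(n^5).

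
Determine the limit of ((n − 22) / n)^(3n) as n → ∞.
lim = e^(−66)

Rewrite as (1 − 22/n)^(3n). By the standard limit (1 + x/n)^n → e^x, we have (1 − 22/n)^n → e^(−22), and raising to the 3rd power gives e^(−66).
More precisely, ln[(1 − 22/n)^(3n)] = 3n · ln(1 − 22/n) = 3n · (-22/n + O(1/n^2)) = -66 + O(1/n) → -66.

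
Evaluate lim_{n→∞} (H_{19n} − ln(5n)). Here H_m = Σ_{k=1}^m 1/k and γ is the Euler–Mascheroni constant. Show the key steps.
lim = ln(19/5) + γ

By Euler-Maclaurin, H_m = ln m + γ + O(1/m). So
  H_{19n} − ln(5n) = ln(19n) + γ − ln(5n) + O(1/n)
                       = ln(19/5) + γ + O(1/n).
Hence the limit is ln(19/5) + γ.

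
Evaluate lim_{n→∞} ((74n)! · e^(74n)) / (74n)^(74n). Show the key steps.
lim = ∞

Stirling: (74n)! ~ sqrt(2π·74n) · (74n/e)^(74n). Hence
  (74n)! · e^(74n) / (74n)^(74n) ~ sqrt(2π·74n) = sqrt(2π·74) · sqrt(n) → ∞.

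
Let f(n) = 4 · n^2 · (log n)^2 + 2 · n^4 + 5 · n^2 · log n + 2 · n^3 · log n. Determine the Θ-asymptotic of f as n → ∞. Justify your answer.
f(n) ∈ Θ(n^4)

Compare the terms by growth order. For large n, n^a · (log n)^b dominates n^a' · (log n)^b' iff a > a', or (a = a' and b > b'). Ranking the 4 terms shows the dominant one is 2 · n^4. Hence f(n) ∈ Θ(n^4).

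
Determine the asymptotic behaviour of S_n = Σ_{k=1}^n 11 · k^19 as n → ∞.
S_n ~ 11 · n^20 / 20

By integral comparison (Euler-Maclaurin), Σ_{k=1}^n 11 · k^19 = 11 · ∫_0^n x^19 dx + O(n^19) = 11 · n^20/20 + O(n^19). (Equivalently, Faulhaber's formula gives the same leading term.)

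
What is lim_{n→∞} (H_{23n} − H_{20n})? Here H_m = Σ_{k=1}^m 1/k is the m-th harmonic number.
lim = ln(23/20)

Euler-Maclaurin gives H_m = ln m + γ + 1/(2m) + O(1/m^2). The γ and O(1/m) terms cancel in the difference:
  H_{23n} − H_{20n} = ln(23n) − ln(20n) + O(1/n) = ln(23/20) + O(1/n).
Hence the limit is ln(23/20).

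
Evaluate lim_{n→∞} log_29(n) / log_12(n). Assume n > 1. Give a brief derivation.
lim = ln(12) / ln(29) = log_29(12)

Change of base: log_29(n) = ln n / ln 29 and log_12(n) = ln n / ln 12. The ratio is (ln n / ln 29) · (ln 12 / ln n) = ln 12 / ln 29, a constant independent of n. So the limit is ln 12 / ln 29 = log_29(12).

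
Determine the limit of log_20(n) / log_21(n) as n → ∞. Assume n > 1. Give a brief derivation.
lim = ln(21) / ln(20) = log_20(21)

Change of base: log_20(n) = ln n / ln 20 and log_21(n) = ln n / ln 21. The ratio is (ln n / ln 20) · (ln 21 / ln n) = ln 21 / ln 20, a constant independent of n. So the limit is ln 21 / ln 20 = log_20(21).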